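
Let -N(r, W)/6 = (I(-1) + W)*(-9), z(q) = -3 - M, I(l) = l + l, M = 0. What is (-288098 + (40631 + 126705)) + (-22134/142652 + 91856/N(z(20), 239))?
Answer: -55114392123593/456415074 ≈ -1.2076e+5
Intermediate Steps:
I(l) = 2*l
z(q) = -3 (z(q) = -3 - 1*0 = -3 + 0 = -3)
N(r, W) = -108 + 54*W (N(r, W) = -6*(2*(-1) + W)*(-9) = -6*(-2 + W)*(-9) = -6*(18 - 9*W) = -108 + 54*W)
(-288098 + (40631 + 126705)) + (-22134/142652 + 91856/N(z(20), 239)) = (-288098 + (40631 + 126705)) + (-22134/142652 + 91856/(-108 + 54*239)) = (-288098 + 167336) + (-22134*1/142652 + 91856/(-108 + 12906)) = -120762 + (-11067/71326 + 91856/12798) = -120762 + (-11067/71326 + 91856*(1/12798)) = -120762 + (-11067/71326 + 45928/6399) = -120762 + 3205042795/456415074 = -55114392123593/456415074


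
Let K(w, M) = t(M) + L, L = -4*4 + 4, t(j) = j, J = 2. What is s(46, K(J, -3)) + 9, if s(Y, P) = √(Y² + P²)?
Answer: 9 + √2341 ≈ 57.384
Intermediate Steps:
L = -12 (L = -16 + 4 = -12)
K(w, M) = -12 + M (K(w, M) = M - 12 = -12 + M)
s(Y, P) = √(P² + Y²)
s(46, K(J, -3)) + 9 = √((-12 - 3)² + 46²) + 9 = √((-15)² + 2116) + 9 = √(225 + 2116) + 9 = √2341 + 9 = 9 + √2341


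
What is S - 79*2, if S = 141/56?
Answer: -8707/56 ≈ -155.48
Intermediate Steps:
S = 141/56 (S = 141*(1/56) = 141/56 ≈ 2.5179)
S - 79*2 = 141/56 - 79*2 = 141/56 - 158 = -8707/56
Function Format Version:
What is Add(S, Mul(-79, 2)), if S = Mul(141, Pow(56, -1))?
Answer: Rational(-8707, 56) ≈ -155.48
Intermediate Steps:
S = Rational(141, 56) (S = Mul(141, Rational(1, 56)) = Rational(141, 56) ≈ 2.5179)
Add(S, Mul(-79, 2)) = Add(Rational(141, 56), Mul(-79, 2)) = Add(Rational(141, 56), -158) = Rational(-8707, 56)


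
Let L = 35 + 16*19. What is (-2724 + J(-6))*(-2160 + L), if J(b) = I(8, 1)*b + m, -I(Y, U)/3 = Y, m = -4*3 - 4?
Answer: 4727316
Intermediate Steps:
m = -16 (m = -12 - 4 = -16)
I(Y, U) = -3*Y
L = 339 (L = 35 + 304 = 339)
J(b) = -16 - 24*b (J(b) = (-3*8)*b - 16 = -24*b - 16 = -16 - 24*b)
(-2724 + J(-6))*(-2160 + L) = (-2724 + (-16 - 24*(-6)))*(-2160 + 339) = (-2724 + (-16 + 144))*(-1821) = (-2724 + 128)*(-1821) = -2596*(-1821) = 4727316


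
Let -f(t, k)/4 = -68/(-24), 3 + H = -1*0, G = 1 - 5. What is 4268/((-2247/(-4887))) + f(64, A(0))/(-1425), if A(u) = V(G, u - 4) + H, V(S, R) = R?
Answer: 29722270766/3201975 ≈ 9282.5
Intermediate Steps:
G = -4
H = -3 (H = -3 - 1*0 = -3 + 0 = -3)
A(u) = -7 + u (A(u) = (u - 4) - 3 = (-4 + u) - 3 = -7 + u)
f(t, k) = -34/3 (f(t, k) = -(-272)/(-24) = -(-272)*(-1)/24 = -4*17/6 = -34/3)
4268/((-2247/(-4887))) + f(64, A(0))/(-1425) = 4268/((-2247/(-4887))) - 34/3/(-1425) = 4268/((-2247*(-1/4887))) - 34/3*(-1/1425) = 4268/(749/1629) + 34/4275 = 4268*(1629/749) + 34/4275 = 6952572/749 + 34/4275 = 29722270766/3201975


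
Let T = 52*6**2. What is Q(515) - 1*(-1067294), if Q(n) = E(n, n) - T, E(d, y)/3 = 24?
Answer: 1065494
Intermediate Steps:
E(d, y) = 72 (E(d, y) = 3*24 = 72)
T = 1872 (T = 52*36 = 1872)
Q(n) = -1800 (Q(n) = 72 - 1*1872 = 72 - 1872 = -1800)
Q(515) - 1*(-1067294) = -1800 - 1*(-1067294) = -1800 + 1067294 = 1065494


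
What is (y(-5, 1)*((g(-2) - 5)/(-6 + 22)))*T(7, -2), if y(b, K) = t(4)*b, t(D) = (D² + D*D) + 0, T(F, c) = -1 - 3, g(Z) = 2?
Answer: -120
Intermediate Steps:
T(F, c) = -4
t(D) = 2*D² (t(D) = (D² + D²) + 0 = 2*D² + 0 = 2*D²)
y(b, K) = 32*b (y(b, K) = (2*4²)*b = (2*16)*b = 32*b)
(y(-5, 1)*((g(-2) - 5)/(-6 + 22)))*T(7, -2) = ((32*(-5))*((2 - 5)/(-6 + 22)))*(-4) = -(-480)/16*(-4) = -160*(-3/16)*(-4) = 30*(-4) = -120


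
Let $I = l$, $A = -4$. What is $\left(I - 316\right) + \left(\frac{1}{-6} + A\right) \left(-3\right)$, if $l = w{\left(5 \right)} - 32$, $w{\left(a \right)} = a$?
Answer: $- \frac{661}{2} \approx -330.5$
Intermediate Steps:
$l = -27$ ($l = 5 - 32 = -27$)
$I = -27$
$\left(I - 316\right) + \left(\frac{1}{-6} + A\right) \left(-3\right) = \left(-27 - 316\right) + \left(\frac{1}{-6} - 4\right) \left(-3\right) = -343 + \left(- \frac{1}{6} - 4\right) \left(-3\right) = -343 - - \frac{25}{2} = -343 + \frac{25}{2} = - \frac{661}{2}$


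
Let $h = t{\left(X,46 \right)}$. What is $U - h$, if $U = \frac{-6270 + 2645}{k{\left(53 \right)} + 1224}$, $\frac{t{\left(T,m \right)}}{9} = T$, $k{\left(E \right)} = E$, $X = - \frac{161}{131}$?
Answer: $\frac{1375498}{167287} \approx 8.2224$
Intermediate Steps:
$X = - \frac{161}{131}$ ($X = \left(-161\right) \frac{1}{131} = - \frac{161}{131} \approx -1.229$)
$t{\left(T,m \right)} = 9 T$
$h = - \frac{1449}{131}$ ($h = 9 \left(- \frac{161}{131}\right) = - \frac{1449}{131} \approx -11.061$)
$U = - \frac{3625}{1277}$ ($U = \frac{-6270 + 2645}{53 + 1224} = - \frac{3625}{1277} \approx -2.8387$)
$U - h = - \frac{3625}{1277} - - \frac{1449}{131} = - \frac{3625}{1277} + \frac{1449}{131} = \frac{1375498}{167287}$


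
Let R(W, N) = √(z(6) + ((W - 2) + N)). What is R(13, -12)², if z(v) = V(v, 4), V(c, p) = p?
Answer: 3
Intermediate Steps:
z(v) = 4
R(W, N) = √(2 + N + W) (R(W, N) = √(4 + ((W - 2) + N)) = √(4 + ((-2 + W) + N)) = √(4 + (-2 + N + W)) = √(2 + N + W))
R(13, -12)² = (√(2 - 12 + 13))² = (√3)² = 3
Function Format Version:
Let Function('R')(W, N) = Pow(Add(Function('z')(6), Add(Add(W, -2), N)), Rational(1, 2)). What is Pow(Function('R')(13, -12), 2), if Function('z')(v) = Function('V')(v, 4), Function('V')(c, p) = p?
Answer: 3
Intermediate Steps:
Function('z')(v) = 4
Function('R')(W, N) = Pow(Add(2, N, W), Rational(1, 2)) (Function('R')(W, N) = Pow(Add(4, Add(Add(W, -2), N)), Rational(1, 2)) = Pow(Add(4, Add(Add(-2, W), N)), Rational(1, 2)) = Pow(Add(4, Add(-2, N, W)), Rational(1, 2)) = Pow(Add(2, N, W), Rational(1, 2)))
Pow(Function('R')(13, -12), 2) = Pow(Pow(Add(2, -12, 13), Rational(1, 2)), 2) = Pow(Pow(3, Rational(1, 2)), 2) = 3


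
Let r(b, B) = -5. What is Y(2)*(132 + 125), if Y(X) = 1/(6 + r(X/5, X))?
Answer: 257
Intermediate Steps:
Y(X) = 1 (Y(X) = 1/(6 - 5) = 1/1 = 1)
Y(2)*(132 + 125) = 1*(132 + 125) = 1*257 = 257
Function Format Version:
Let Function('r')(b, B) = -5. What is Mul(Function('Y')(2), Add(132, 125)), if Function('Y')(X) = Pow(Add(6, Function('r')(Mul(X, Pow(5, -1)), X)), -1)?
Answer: 257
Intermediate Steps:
Function('Y')(X) = 1 (Function('Y')(X) = Pow(Add(6, -5), -1) = Pow(1, -1) = 1)
Mul(Function('Y')(2), Add(132, 125)) = Mul(1, Add(132, 125)) = Mul(1, 257) = 257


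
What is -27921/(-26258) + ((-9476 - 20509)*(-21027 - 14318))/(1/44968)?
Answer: 1251403183451402721/26258 ≈ 4.7658e+13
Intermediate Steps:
-27921/(-26258) + ((-9476 - 20509)*(-21027 - 14318))/(1/44968) = -27921*(-1/26258) + (-29985*(-35345))/(1/44968) = 27921/26258 + 1059819825*44968 = 27921/26258 + 47657977890600 = 1251403183451402721/26258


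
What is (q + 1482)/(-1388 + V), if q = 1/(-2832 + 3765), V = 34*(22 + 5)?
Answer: -1382707/438510 ≈ -3.1532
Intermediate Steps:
V = 918 (V = 34*27 = 918)
q = 1/933 ≈ 0.0010718
(q + 1482)/(-1388 + V) = (1/933 + 1482)/(-1388 + 918) = (1382707/933)/(-470) = (1382707/933)*(-1/470) = -1382707/438510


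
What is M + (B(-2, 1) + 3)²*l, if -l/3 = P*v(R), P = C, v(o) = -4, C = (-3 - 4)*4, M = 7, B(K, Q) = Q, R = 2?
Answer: -5369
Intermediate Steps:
C = -28 (C = -7*4 = -28)
P = -28
l = -336 (l = -(-84)*(-4) = -3*112 = -336)
M + (B(-2, 1) + 3)²*l = 7 + (1 + 3)²*(-336) = 7 + 4²*(-336) = 7 + 16*(-336) = 7 - 5376 = -5369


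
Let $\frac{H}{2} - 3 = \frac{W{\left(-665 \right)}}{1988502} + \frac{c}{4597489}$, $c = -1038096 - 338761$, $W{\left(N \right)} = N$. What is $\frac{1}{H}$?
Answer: $\frac{240582001881}{1299231999265} \approx 0.18517$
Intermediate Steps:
$c = -1376857$ ($c = -1038096 - 338761 = -1376857$)
$H = \frac{1299231999265}{240582001881}$ ($H = 6 + 2 \left(- \frac{665}{1988502} - \frac{1376857}{4597489}\right) = 6 + 2 \left(\left(-665\right) \frac{1}{1988502} - \frac{1376857}{4597489}\right) = 6 + 2 \left(- \frac{35}{104658} - \frac{1376857}{4597489}\right) = 6 + 2 \left(- \frac{144260012021}{481164003762}\right) = 6 - \frac{144260012021}{240582001881} = \frac{1299231999265}{240582001881} \approx 5.4004$)
$\frac{1}{H} = \frac{1}{\frac{1299231999265}{240582001881}} = \frac{240582001881}{1299231999265}$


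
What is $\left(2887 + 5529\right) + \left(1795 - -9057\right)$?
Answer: $19268$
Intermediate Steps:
$\left(2887 + 5529\right) + \left(1795 - -9057\right) = 8416 + \left(1795 + 9057\right) = 8416 + 10852 = 19268$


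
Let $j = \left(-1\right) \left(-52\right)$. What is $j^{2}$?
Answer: $2704$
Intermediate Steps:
$j = 52$
$j^{2} = 52^{2} = 2704$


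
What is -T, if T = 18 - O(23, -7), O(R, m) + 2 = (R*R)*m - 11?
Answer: -3734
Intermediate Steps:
O(R, m) = -13 + m*R**2 (O(R, m) = -2 + ((R*R)*m - 11) = -2 + (R**2*m - 11) = -2 + (m*R**2 - 11) = -2 + (-11 + m*R**2) = -13 + m*R**2)
T = 3734 (T = 18 - (-13 - 7*23**2) = 18 - (-13 - 7*529) = 18 - (-13 - 3703) = 18 - 1*(-3716) = 18 + 3716 = 3734)
-T = -1*3734 = -3734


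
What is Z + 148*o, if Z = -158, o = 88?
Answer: 12866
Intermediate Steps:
Z + 148*o = -158 + 148*88 = -158 + 13024 = 12866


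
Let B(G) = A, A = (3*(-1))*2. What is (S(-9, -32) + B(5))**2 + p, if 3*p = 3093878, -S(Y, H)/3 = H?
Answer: 3118178/3 ≈ 1.0394e+6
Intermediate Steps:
A = -6 (A = -3*2 = -6)
B(G) = -6
S(Y, H) = -3*H
p = 3093878/3 (p = (1/3)*3093878 = 3093878/3 ≈ 1.0313e+6)
(S(-9, -32) + B(5))**2 + p = (-3*(-32) - 6)**2 + 3093878/3 = (96 - 6)**2 + 3093878/3 = 90**2 + 3093878/3 = 8100 + 3093878/3 = 3118178/3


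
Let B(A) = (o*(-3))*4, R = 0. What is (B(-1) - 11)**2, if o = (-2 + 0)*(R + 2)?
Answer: 1369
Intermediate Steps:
o = -4 (o = (-2 + 0)*(0 + 2) = -2*2 = -4)
B(A) = 48 (B(A) = -4*(-3)*4 = 12*4 = 48)
(B(-1) - 11)**2 = (48 - 11)**2 = 37**2 = 1369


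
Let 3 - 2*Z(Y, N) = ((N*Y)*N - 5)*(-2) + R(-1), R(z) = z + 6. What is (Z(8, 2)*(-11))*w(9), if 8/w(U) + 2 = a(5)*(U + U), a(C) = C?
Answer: -26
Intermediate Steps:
R(z) = 6 + z
w(U) = 8/(-2 + 10*U) (w(U) = 8/(-2 + 5*(U + U)) = 8/(-2 + 5*(2*U)) = 8/(-2 + 10*U))
Z(Y, N) = -6 + Y*N**2 (Z(Y, N) = 3/2 - (((N*Y)*N - 5)*(-2) + (6 - 1))/2 = 3/2 - ((Y*N**2 - 5)*(-2) + 5)/2 = 3/2 - ((-5 + Y*N**2)*(-2) + 5)/2 = 3/2 - ((10 - 2*Y*N**2) + 5)/2 = 3/2 - (15 - 2*Y*N**2)/2 = 3/2 + (-15/2 + Y*N**2) = -6 + Y*N**2)
(Z(8, 2)*(-11))*w(9) = ((-6 + 8*2**2)*(-11))*(4/(-1 + 5*9)) = ((-6 + 8*4)*(-11))*(4/(-1 + 45)) = ((-6 + 32)*(-11))*(4/44) = (26*(-11))*(4*(1/44)) = -286*1/11 = -26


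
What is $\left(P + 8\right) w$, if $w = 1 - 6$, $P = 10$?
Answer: $-90$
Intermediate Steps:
$w = -5$ ($w = 1 - 6 = -5$)
$\left(P + 8\right) w = \left(10 + 8\right) \left(-5\right) = 18 \left(-5\right) = -90$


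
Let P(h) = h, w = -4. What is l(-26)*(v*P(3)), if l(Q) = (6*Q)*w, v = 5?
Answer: 9360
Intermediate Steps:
l(Q) = -24*Q (l(Q) = (6*Q)*(-4) = -24*Q)
l(-26)*(v*P(3)) = (-24*(-26))*(5*3) = 624*15 = 9360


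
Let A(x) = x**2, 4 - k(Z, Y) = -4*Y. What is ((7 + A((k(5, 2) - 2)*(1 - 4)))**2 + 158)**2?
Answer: 677011359249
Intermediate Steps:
k(Z, Y) = 4 + 4*Y (k(Z, Y) = 4 - (-4)*Y = 4 + 4*Y)
((7 + A((k(5, 2) - 2)*(1 - 4)))**2 + 158)**2 = ((7 + (((4 + 4*2) - 2)*(1 - 4))**2)**2 + 158)**2 = ((7 + (((4 + 8) - 2)*(-3))**2)**2 + 158)**2 = ((7 + ((12 - 2)*(-3))**2)**2 + 158)**2 = ((7 + (10*(-3))**2)**2 + 158)**2 = ((7 + (-30)**2)**2 + 158)**2 = ((7 + 900)**2 + 158)**2 = (907**2 + 158)**2 = (822649 + 158)**2 = 822807**2 = 677011359249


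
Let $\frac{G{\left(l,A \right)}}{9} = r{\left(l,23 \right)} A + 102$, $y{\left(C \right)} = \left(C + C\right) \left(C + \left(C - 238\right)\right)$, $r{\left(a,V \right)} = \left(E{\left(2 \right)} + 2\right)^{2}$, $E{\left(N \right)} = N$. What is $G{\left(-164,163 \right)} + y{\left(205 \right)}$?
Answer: $94910$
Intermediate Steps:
$r{\left(a,V \right)} = 16$ ($r{\left(a,V \right)} = \left(2 + 2\right)^{2} = 4^{2} = 16$)
$y{\left(C \right)} = 2 C \left(-238 + 2 C\right)$ ($y{\left(C \right)} = 2 C \left(C + \left(-238 + C\right)\right) = 2 C \left(-238 + 2 C\right)$)
$G{\left(l,A \right)} = 918 + 144 A$ ($G{\left(l,A \right)} = 9 \left(16 A + 102\right) = 9 \left(102 + 16 A\right) = 918 + 144 A$)
$G{\left(-164,163 \right)} + y{\left(205 \right)} = \left(918 + 144 \cdot 163\right) + 4 \cdot 205 \left(-119 + 205\right) = \left(918 + 23472\right) + 4 \cdot 205 \cdot 86 = 24390 + 70520 = 94910$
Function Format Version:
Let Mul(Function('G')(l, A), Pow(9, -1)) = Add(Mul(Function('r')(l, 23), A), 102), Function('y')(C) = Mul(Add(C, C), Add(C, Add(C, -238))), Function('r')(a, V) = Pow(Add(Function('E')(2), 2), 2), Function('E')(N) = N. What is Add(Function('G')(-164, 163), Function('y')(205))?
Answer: 94910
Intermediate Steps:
Function('r')(a, V) = 16 (Function('r')(a, V) = Pow(Add(2, 2), 2) = Pow(4, 2) = 16)
Function('y')(C) = Mul(2, C, Add(-238, Mul(2, C))) (Function('y')(C) = Mul(Mul(2, C), Add(C, Add(-238, C))) = Mul(Mul(2, C), Add(-238, Mul(2, C))) = Mul(2, C, Add(-238, Mul(2, C))))
Function('G')(l, A) = Add(918, Mul(144, A)) (Function('G')(l, A) = Mul(9, Add(Mul(16, A), 102)) = Mul(9, Add(102, Mul(16, A))) = Add(918, Mul(144, A)))
Add(Function('G')(-164, 163), Function('y')(205)) = Add(Add(918, Mul(144, 163)), Mul(4, 205, Add(-119, 205))) = Add(Add(918, 23472), Mul(4, 205, 86)) = Add(24390, 70520) = 94910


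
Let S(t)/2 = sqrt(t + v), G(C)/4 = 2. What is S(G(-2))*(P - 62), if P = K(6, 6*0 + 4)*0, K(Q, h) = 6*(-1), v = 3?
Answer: -124*sqrt(11) ≈ -411.26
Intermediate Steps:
G(C) = 8 (G(C) = 4*2 = 8)
S(t) = 2*sqrt(3 + t) (S(t) = 2*sqrt(t + 3) = 2*sqrt(3 + t))
K(Q, h) = -6
P = 0 (P = -6*0 = 0)
S(G(-2))*(P - 62) = (2*sqrt(3 + 8))*(0 - 62) = (2*sqrt(11))*(-62) = -124*sqrt(11)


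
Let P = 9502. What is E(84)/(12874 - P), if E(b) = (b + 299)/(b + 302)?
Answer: 383/1301592 ≈ 0.00029426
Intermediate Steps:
E(b) = (299 + b)/(302 + b)
E(84)/(12874 - P) = ((299 + 84)/(302 + 84))/(12874 - 1*9502) = (383/386)/(12874 - 9502) = ((1/386)*383)/3372 = (383/386)*(1/3372) = 383/1301592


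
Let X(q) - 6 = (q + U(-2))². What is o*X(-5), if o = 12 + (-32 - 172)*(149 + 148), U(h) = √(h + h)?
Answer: -1635552 + 1211520*I ≈ -1.6356e+6 + 1.2115e+6*I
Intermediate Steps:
U(h) = √2*√h (U(h) = √(2*h) = √2*√h)
X(q) = 6 + (q + 2*I)² (X(q) = 6 + (q + √2*√(-2))² = 6 + (q + √2*(I*√2))² = 6 + (q + 2*I)²)
o = -60576 (o = 12 - 204*297 = 12 - 60588 = -60576)
o*X(-5) = -60576*(6 + (-5 + 2*I)²) = -363456 - 60576*(-5 + 2*I)²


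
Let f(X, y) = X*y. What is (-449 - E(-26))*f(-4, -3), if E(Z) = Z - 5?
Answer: -5016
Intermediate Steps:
E(Z) = -5 + Z
(-449 - E(-26))*f(-4, -3) = (-449 - (-5 - 26))*(-4*(-3)) = (-449 - 1*(-31))*12 = (-449 + 31)*12 = -418*12 = -5016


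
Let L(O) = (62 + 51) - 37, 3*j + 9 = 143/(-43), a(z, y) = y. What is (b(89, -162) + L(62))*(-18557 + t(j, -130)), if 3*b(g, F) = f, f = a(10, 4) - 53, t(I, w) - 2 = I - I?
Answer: -1107115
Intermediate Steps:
j = -530/129 (j = -3 + (143/(-43))/3 = -3 + (143*(-1/43))/3 = -3 + (⅓)*(-143/43) = -3 - 143/129 = -530/129 ≈ -4.1085)
t(I, w) = 2 (t(I, w) = 2 + (I - I) = 2 + 0 = 2)
f = -49 (f = 4 - 53 = -49)
b(g, F) = -49/3 (b(g, F) = (⅓)*(-49) = -49/3)
L(O) = 76 (L(O) = 113 - 37 = 76)
(b(89, -162) + L(62))*(-18557 + t(j, -130)) = (-49/3 + 76)*(-18557 + 2) = (179/3)*(-18555) = -1107115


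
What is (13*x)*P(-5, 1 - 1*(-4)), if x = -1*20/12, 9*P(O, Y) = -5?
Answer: 325/27 ≈ 12.037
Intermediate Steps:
P(O, Y) = -5/9 (P(O, Y) = (1/9)*(-5) = -5/9)
x = -5/3 (x = -20*1/12 = -5/3 ≈ -1.6667)
(13*x)*P(-5, 1 - 1*(-4)) = (13*(-5/3))*(-5/9) = -65/3*(-5/9) = 325/27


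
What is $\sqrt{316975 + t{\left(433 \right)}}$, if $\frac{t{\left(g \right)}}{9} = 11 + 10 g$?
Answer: $2 \sqrt{89011} \approx 596.69$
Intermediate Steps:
$t{\left(g \right)} = 99 + 90 g$ ($t{\left(g \right)} = 9 \left(11 + 10 g\right) = 99 + 90 g$)
$\sqrt{316975 + t{\left(433 \right)}} = \sqrt{316975 + \left(99 + 90 \cdot 433\right)} = \sqrt{316975 + \left(99 + 38970\right)} = \sqrt{316975 + 39069} = \sqrt{356044} = 2 \sqrt{89011}$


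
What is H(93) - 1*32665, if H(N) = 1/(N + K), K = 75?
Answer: -5487719/168 ≈ -32665.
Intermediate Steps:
H(N) = 1/(75 + N) (H(N) = 1/(N + 75) = 1/(75 + N))
H(93) - 1*32665 = 1/(75 + 93) - 1*32665 = 1/168 - 32665 = -5487719/168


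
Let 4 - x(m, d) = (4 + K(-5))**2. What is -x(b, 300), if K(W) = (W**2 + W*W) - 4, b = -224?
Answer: 2496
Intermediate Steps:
K(W) = -4 + 2*W**2 (K(W) = (W**2 + W**2) - 4 = 2*W**2 - 4 = -4 + 2*W**2)
x(m, d) = -2496 (x(m, d) = 4 - (4 + (-4 + 2*(-5)**2))**2 = 4 - (4 + (-4 + 2*25))**2 = 4 - (4 + (-4 + 50))**2 = 4 - (4 + 46)**2 = 4 - 1*50**2 = 4 - 1*2500 = 4 - 2500 = -2496)
-x(b, 300) = -1*(-2496) = 2496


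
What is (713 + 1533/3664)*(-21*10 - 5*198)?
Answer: -196047375/229 ≈ -8.5610e+5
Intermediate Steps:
(713 + 1533/3664)*(-21*10 - 5*198) = (713 + 1533*(1/3664))*(-210 - 990) = (713 + 1533/3664)*(-1200) = (2613965/3664)*(-1200) = -196047375/229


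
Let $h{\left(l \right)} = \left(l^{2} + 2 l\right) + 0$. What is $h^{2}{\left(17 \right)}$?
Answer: $104329$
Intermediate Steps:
$h{\left(l \right)} = l^{2} + 2 l$
$h^{2}{\left(17 \right)} = \left(17 \left(2 + 17\right)\right)^{2} = \left(17 \cdot 19\right)^{2} = 323^{2} = 104329$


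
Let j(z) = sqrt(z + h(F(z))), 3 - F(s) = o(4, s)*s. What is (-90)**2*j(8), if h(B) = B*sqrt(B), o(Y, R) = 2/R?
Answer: 24300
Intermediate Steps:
F(s) = 1 (F(s) = 3 - 2/s*s = 3 - 1*2 = 3 - 2 = 1)
h(B) = B**(3/2)
j(z) = sqrt(1 + z) (j(z) = sqrt(z + 1**(3/2)) = sqrt(z + 1) = sqrt(1 + z))
(-90)**2*j(8) = (-90)**2*sqrt(1 + 8) = 8100*sqrt(9) = 8100*3 = 24300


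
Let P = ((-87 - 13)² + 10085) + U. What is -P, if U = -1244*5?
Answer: -13865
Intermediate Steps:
U = -6220
P = 13865 (P = ((-87 - 13)² + 10085) - 6220 = ((-100)² + 10085) - 6220 = (10000 + 10085) - 6220 = 20085 - 6220 = 13865)
-P = -1*13865 = -13865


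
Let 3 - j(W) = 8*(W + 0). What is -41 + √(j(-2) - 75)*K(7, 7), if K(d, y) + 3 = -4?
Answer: -41 - 14*I*√14 ≈ -41.0 - 52.383*I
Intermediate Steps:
K(d, y) = -7 (K(d, y) = -3 - 4 = -7)
j(W) = 3 - 8*W (j(W) = 3 - 8*(W + 0) = 3 - 8*W)
-41 + √(j(-2) - 75)*K(7, 7) = -41 + √((3 - 8*(-2)) - 75)*(-7) = -41 + √((3 + 16) - 75)*(-7) = -41 + √(19 - 75)*(-7) = -41 + √(-56)*(-7) = -41 + (2*I*√14)*(-7) = -41 - 14*I*√14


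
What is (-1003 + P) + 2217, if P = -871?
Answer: 343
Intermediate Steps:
(-1003 + P) + 2217 = (-1003 - 871) + 2217 = -1874 + 2217 = 343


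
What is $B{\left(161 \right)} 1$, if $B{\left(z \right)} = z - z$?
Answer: $0$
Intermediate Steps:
$B{\left(z \right)} = 0$
$B{\left(161 \right)} 1 = 0 \cdot 1 = 0$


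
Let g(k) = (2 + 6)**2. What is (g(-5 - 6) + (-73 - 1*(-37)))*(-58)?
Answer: -1624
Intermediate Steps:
g(k) = 64 (g(k) = 8**2 = 64)
(g(-5 - 6) + (-73 - 1*(-37)))*(-58) = (64 + (-73 - 1*(-37)))*(-58) = (64 + (-73 + 37))*(-58) = (64 - 36)*(-58) = 28*(-58) = -1624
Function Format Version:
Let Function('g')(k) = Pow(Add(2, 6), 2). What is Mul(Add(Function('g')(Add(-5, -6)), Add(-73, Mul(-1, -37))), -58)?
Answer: -1624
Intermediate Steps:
Function('g')(k) = 64 (Function('g')(k) = Pow(8, 2) = 64)
Mul(Add(Function('g')(Add(-5, -6)), Add(-73, Mul(-1, -37))), -58) = Mul(Add(64, Add(-73, Mul(-1, -37))), -58) = Mul(Add(64, Add(-73, 37)), -58) = Mul(Add(64, -36), -58) = Mul(28, -58) = -1624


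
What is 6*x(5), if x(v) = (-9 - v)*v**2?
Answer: -2100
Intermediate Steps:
x(v) = v**2*(-9 - v)
6*x(5) = 6*(5**2*(-9 - 1*5)) = 6*(25*(-9 - 5)) = 6*(25*(-14)) = 6*(-350) = -2100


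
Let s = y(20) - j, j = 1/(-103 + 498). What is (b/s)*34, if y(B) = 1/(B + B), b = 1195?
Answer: 128390800/71 ≈ 1.8083e+6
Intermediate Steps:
j = 1/395 ≈ 0.0025316
y(B) = 1/(2*B)
s = 71/3160 (s = (1/2)/20 - 1*1/395 = (1/2)*(1/20) - 1/395 = 1/40 - 1/395 = 71/3160 ≈ 0.022468)
(b/s)*34 = (1195/(71/3160))*34 = (1195*(3160/71))*34 = (3776200/71)*34 = 128390800/71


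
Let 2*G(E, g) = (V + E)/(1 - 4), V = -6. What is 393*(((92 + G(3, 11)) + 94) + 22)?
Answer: 163881/2 ≈ 81941.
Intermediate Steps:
G(E, g) = 1 - E/6 (G(E, g) = ((-6 + E)/(1 - 4))/2 = ((-6 + E)/(-3))/2 = ((-6 + E)*(-⅓))/2 = (2 - E/3)/2 = 1 - E/6)
393*(((92 + G(3, 11)) + 94) + 22) = 393*(((92 + (1 - ⅙*3)) + 94) + 22) = 393*(((92 + (1 - ½)) + 94) + 22) = 393*(((92 + ½) + 94) + 22) = 393*((185/2 + 94) + 22) = 393*(373/2 + 22) = 393*(417/2) = 163881/2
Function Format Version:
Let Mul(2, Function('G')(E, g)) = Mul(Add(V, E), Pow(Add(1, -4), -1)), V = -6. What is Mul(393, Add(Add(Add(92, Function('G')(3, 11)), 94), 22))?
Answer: Rational(163881, 2) ≈ 81941.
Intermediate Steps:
Function('G')(E, g) = Add(1, Mul(Rational(-1, 6), E)) (Function('G')(E, g) = Mul(Rational(1, 2), Mul(Add(-6, E), Pow(Add(1, -4), -1))) = Mul(Rational(1, 2), Mul(Add(-6, E), Pow(-3, -1))) = Mul(Rational(1, 2), Mul(Add(-6, E), Rational(-1, 3))) = Mul(Rational(1, 2), Add(2, Mul(Rational(-1, 3), E))) = Add(1, Mul(Rational(-1, 6), E)))
Mul(393, Add(Add(Add(92, Function('G')(3, 11)), 94), 22)) = Mul(393, Add(Add(Add(92, Add(1, Mul(Rational(-1, 6), 3))), 94), 22)) = Mul(393, Add(Add(Add(92, Add(1, Rational(-1, 2))), 94), 22)) = Mul(393, Add(Add(Add(92, Rational(1, 2)), 94), 22)) = Mul(393, Add(Add(Rational(185, 2), 94), 22)) = Mul(393, Add(Rational(373, 2), 22)) = Mul(393, Rational(417, 2)) = Rational(163881, 2)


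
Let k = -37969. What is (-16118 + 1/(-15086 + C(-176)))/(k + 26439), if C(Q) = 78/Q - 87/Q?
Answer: 21397668581/15306807155 ≈ 1.3979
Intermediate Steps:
C(Q) = -9/Q
(-16118 + 1/(-15086 + C(-176)))/(k + 26439) = (-16118 + 1/(-15086 - 9/(-176)))/(-37969 + 26439) = (-16118 + 1/(-15086 - 9*(-1/176)))/(-11530) = (-16118 + 1/(-15086 + 9/176))*(-1/11530) = (-16118 + 1/(-2655127/176))*(-1/11530) = (-16118 - 176/2655127)*(-1/11530) = -42795337162/2655127*(-1/11530) = 21397668581/15306807155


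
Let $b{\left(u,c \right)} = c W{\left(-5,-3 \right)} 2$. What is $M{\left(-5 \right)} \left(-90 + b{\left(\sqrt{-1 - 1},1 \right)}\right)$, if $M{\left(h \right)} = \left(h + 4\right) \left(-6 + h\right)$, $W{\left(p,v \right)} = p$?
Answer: $-1100$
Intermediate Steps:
$b{\left(u,c \right)} = - 10 c$ ($b{\left(u,c \right)} = c \left(-5\right) 2 = - 5 c 2 = - 10 c$)
$M{\left(h \right)} = \left(-6 + h\right) \left(4 + h\right)$ ($M{\left(h \right)} = \left(4 + h\right) \left(-6 + h\right) = \left(-6 + h\right) \left(4 + h\right)$)
$M{\left(-5 \right)} \left(-90 + b{\left(\sqrt{-1 - 1},1 \right)}\right) = \left(-24 + \left(-5\right)^{2} - -10\right) \left(-90 - 10\right) = \left(-24 + 25 + 10\right) \left(-90 - 10\right) = 11 \left(-100\right) = -1100$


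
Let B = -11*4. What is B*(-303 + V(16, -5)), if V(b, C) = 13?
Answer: 12760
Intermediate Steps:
B = -44
B*(-303 + V(16, -5)) = -44*(-303 + 13) = -44*(-290) = 12760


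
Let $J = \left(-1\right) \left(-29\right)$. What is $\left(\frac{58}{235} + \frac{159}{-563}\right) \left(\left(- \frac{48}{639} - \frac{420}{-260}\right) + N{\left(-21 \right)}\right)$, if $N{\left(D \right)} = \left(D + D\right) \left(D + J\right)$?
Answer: $\frac{4362946609}{366352545} \approx 11.909$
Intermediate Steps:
$J = 29$
$N{\left(D \right)} = 2 D \left(29 + D\right)$ ($N{\left(D \right)} = \left(D + D\right) \left(D + 29\right) = 2 D \left(29 + D\right)$)
$\left(\frac{58}{235} + \frac{159}{-563}\right) \left(\left(- \frac{48}{639} - \frac{420}{-260}\right) + N{\left(-21 \right)}\right) = \left(\frac{58}{235} + \frac{159}{-563}\right) \left(\left(- \frac{48}{639} - \frac{420}{-260}\right) + 2 \left(-21\right) \left(29 - 21\right)\right) = \left(58 \cdot \frac{1}{235} + 159 \left(- \frac{1}{563}\right)\right) \left(\left(\left(-48\right) \frac{1}{639} - - \frac{21}{13}\right) + 2 \left(-21\right) 8\right) = \left(\frac{58}{235} - \frac{159}{563}\right) \left(\left(- \frac{16}{213} + \frac{21}{13}\right) - 336\right) = - \frac{4711 \left(\frac{4265}{2769} - 336\right)}{132305} = \left(- \frac{4711}{132305}\right) \left(- \frac{926119}{2769}\right) = \frac{4362946609}{366352545}$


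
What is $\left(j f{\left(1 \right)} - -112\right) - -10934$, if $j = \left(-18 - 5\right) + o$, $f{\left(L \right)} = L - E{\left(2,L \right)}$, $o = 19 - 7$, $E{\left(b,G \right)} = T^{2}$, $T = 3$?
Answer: $11134$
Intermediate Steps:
$E{\left(b,G \right)} = 9$ ($E{\left(b,G \right)} = 3^{2} = 9$)
$o = 12$ ($o = 19 - 7 = 12$)
$f{\left(L \right)} = -9 + L$ ($f{\left(L \right)} = L - 9 = -9 + L$)
$j = -11$ ($j = \left(-18 - 5\right) + 12 = -23 + 12 = -11$)
$\left(j f{\left(1 \right)} - -112\right) - -10934 = \left(- 11 \left(-9 + 1\right) - -112\right) - -10934 = \left(\left(-11\right) \left(-8\right) + 112\right) + 10934 = \left(88 + 112\right) + 10934 = 200 + 10934 = 11134$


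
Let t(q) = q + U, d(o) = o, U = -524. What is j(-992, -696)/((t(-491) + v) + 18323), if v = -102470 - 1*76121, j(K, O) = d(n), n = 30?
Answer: -10/53761 ≈ -0.00018601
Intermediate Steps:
j(K, O) = 30
t(q) = -524 + q (t(q) = q - 524 = -524 + q)
v = -178591 (v = -102470 - 76121 = -178591)
j(-992, -696)/((t(-491) + v) + 18323) = 30/(((-524 - 491) - 178591) + 18323) = 30/((-1015 - 178591) + 18323) = 30/(-179606 + 18323) = 30/(-161283) = 30*(-1/161283) = -10/53761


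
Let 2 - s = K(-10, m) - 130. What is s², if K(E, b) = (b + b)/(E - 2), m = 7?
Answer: 638401/36 ≈ 17733.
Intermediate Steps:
K(E, b) = 2*b/(-2 + E) (K(E, b) = (2*b)/(-2 + E) = 2*b/(-2 + E))
s = 799/6 (s = 2 - (2*7/(-2 - 10) - 130) = 2 - (2*7/(-12) - 130) = 2 - (2*7*(-1/12) - 130) = 2 - (-7/6 - 130) = 2 - 1*(-787/6) = 2 + 787/6 = 799/6 ≈ 133.17)
s² = (799/6)² = 638401/36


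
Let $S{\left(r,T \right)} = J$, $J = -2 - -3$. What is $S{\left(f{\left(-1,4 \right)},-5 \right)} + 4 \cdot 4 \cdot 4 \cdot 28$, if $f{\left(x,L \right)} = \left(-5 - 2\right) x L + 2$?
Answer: $1793$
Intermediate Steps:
$f{\left(x,L \right)} = 2 - 7 L x$ ($f{\left(x,L \right)} = \left(-5 - 2\right) x L + 2 = - 7 x L + 2 = - 7 L x + 2 = 2 - 7 L x$)
$J = 1$ ($J = -2 + 3 = 1$)
$S{\left(r,T \right)} = 1$
$S{\left(f{\left(-1,4 \right)},-5 \right)} + 4 \cdot 4 \cdot 4 \cdot 28 = 1 + 4 \cdot 4 \cdot 4 \cdot 28 = 1 + 16 \cdot 4 \cdot 28 = 1 + 64 \cdot 28 = 1 + 1792 = 1793$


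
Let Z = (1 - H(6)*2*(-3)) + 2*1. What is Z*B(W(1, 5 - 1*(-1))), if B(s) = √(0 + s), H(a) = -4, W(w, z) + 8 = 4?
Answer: -42*I ≈ -42.0*I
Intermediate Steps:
W(w, z) = -4 (W(w, z) = -8 + 4 = -4)
B(s) = √s
Z = -21 (Z = (1 - (-4*2)*(-3)) + 2*1 = (1 - (-8)*(-3)) + 2 = (1 - 1*24) + 2 = (1 - 24) + 2 = -23 + 2 = -21)
Z*B(W(1, 5 - 1*(-1))) = -42*I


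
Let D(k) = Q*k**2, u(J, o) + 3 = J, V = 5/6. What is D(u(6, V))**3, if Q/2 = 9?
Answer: 4251528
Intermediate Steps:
V = 5/6 (V = 5*(1/6) = 5/6 ≈ 0.83333)
Q = 18 (Q = 2*9 = 18)
u(J, o) = -3 + J
D(k) = 18*k**2
D(u(6, V))**3 = (18*(-3 + 6)**2)**3 = (18*3**2)**3 = (18*9)**3 = 162**3 = 4251528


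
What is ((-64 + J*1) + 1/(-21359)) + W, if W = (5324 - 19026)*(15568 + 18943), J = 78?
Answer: -10100024093173/21359 ≈ -4.7287e+8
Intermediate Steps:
W = -472869722 (W = -13702*34511 = -472869722)
((-64 + J*1) + 1/(-21359)) + W = ((-64 + 78*1) + 1/(-21359)) - 472869722 = ((-64 + 78) - 1/21359) - 472869722 = (14 - 1/21359) - 472869722 = 299025/21359 - 472869722 = -10100024093173/21359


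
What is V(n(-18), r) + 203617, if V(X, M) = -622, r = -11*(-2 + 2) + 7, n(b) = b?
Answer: 202995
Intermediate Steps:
r = 7 (r = -11*0 + 7 = 0 + 7 = 7)
V(n(-18), r) + 203617 = -622 + 203617 = 202995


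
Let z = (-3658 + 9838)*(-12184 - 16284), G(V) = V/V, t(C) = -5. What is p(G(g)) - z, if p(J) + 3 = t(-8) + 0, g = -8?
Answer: 175932232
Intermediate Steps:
G(V) = 1
z = -175932240 (z = 6180*(-28468) = -175932240)
p(J) = -8 (p(J) = -3 + (-5 + 0) = -3 - 5 = -8)
p(G(g)) - z = -8 - 1*(-175932240) = -8 + 175932240 = 175932232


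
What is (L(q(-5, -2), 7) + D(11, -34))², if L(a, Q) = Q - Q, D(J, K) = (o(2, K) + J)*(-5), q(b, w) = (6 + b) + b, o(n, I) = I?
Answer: 13225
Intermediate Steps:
q(b, w) = 6 + 2*b
D(J, K) = -5*J - 5*K (D(J, K) = (K + J)*(-5) = (J + K)*(-5) = -5*J - 5*K)
L(a, Q) = 0
(L(q(-5, -2), 7) + D(11, -34))² = (0 + (-5*11 - 5*(-34)))² = (0 + (-55 + 170))² = (0 + 115)² = 115² = 13225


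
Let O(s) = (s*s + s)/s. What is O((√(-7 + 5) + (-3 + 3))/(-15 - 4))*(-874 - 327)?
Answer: -1201 + 1201*I*√2/19 ≈ -1201.0 + 89.393*I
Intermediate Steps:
O(s) = (s + s²)/s (O(s) = (s² + s)/s = (s + s²)/s)
O((√(-7 + 5) + (-3 + 3))/(-15 - 4))*(-874 - 327) = (1 + (√(-7 + 5) + (-3 + 3))/(-15 - 4))*(-874 - 327) = (1 + (√(-2) + 0)/(-19))*(-1201) = (1 + (I*√2 + 0)*(-1/19))*(-1201) = (1 + (I*√2)*(-1/19))*(-1201) = (1 - I*√2/19)*(-1201) = -1201 + 1201*I*√2/19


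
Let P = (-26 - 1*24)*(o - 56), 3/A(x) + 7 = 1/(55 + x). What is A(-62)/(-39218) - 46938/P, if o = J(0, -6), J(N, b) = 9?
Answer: -1840813497/92162300 ≈ -19.974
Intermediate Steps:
o = 9
A(x) = 3/(-7 + 1/(55 + x))
P = 2350 (P = (-26 - 1*24)*(9 - 56) = (-26 - 24)*(-47) = -50*(-47) = 2350)
A(-62)/(-39218) - 46938/P = (3*(-55 - 1*(-62))/(384 + 7*(-62)))/(-39218) - 46938/2350 = (3*(-55 + 62)/(384 - 434))*(-1/39218) - 46938*1/2350 = (3*7/(-50))*(-1/39218) - 23469/1175 = (3*(-1/50)*7)*(-1/39218) - 23469/1175 = -21/50*(-1/39218) - 23469/1175 = 21/1960900 - 23469/1175 = -1840813497/92162300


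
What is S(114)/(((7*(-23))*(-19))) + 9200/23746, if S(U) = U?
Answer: 811838/1911553 ≈ 0.42470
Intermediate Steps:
S(114)/(((7*(-23))*(-19))) + 9200/23746 = 114/(((7*(-23))*(-19))) + 9200/23746 = 114/((-161*(-19))) + 9200*(1/23746) = 114/3059 + 4600/11873 = 114*(1/3059) + 4600/11873 = 6/161 + 4600/11873 = 811838/1911553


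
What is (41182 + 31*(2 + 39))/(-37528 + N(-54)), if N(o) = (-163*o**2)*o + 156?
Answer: 42453/25629260 ≈ 0.0016564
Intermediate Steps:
N(o) = 156 - 163*o**3 (N(o) = -163*o**3 + 156 = 156 - 163*o**3)
(41182 + 31*(2 + 39))/(-37528 + N(-54)) = (41182 + 31*(2 + 39))/(-37528 + (156 - 163*(-54)**3)) = (41182 + 31*41)/(-37528 + (156 - 163*(-157464))) = (41182 + 1271)/(-37528 + (156 + 25666632)) = 42453/(-37528 + 25666788) = 42453/25629260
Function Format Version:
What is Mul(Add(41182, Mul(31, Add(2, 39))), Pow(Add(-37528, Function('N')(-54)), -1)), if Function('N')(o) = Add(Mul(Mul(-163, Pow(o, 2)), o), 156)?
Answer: Rational(42453, 25629260) ≈ 0.0016564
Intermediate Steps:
Function('N')(o) = Add(156, Mul(-163, Pow(o, 3))) (Function('N')(o) = Add(Mul(-163, Pow(o, 3)), 156) = Add(156, Mul(-163, Pow(o, 3))))
Mul(Add(41182, Mul(31, Add(2, 39))), Pow(Add(-37528, Function('N')(-54)), -1)) = Mul(Add(41182, Mul(31, Add(2, 39))), Pow(Add(-37528, Add(156, Mul(-163, Pow(-54, 3)))), -1)) = Mul(Add(41182, Mul(31, 41)), Pow(Add(-37528, Add(156, Mul(-163, -157464))), -1)) = Mul(Add(41182, 1271), Pow(Add(-37528, Add(156, 25666632)), -1)) = Mul(42453, Pow(Add(-37528, 25666788), -1)) = Mul(42453, Pow(25629260, -1)) = Mul(42453, Rational(1, 25629260)) = Rational(42453, 25629260)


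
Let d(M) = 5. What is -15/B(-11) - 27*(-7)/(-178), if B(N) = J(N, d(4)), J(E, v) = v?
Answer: -723/178 ≈ -4.0618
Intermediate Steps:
B(N) = 5
-15/B(-11) - 27*(-7)/(-178) = -15/5 - 27*(-7)/(-178) = -15*⅕ + 189*(-1/178) = -3 - 189/178 = -723/178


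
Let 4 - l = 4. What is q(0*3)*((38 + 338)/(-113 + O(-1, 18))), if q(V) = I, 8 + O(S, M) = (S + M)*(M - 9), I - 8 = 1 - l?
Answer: 423/4 ≈ 105.75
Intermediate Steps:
l = 0 (l = 4 - 1*4 = 4 - 4 = 0)
I = 9 (I = 8 + (1 - 1*0) = 8 + (1 + 0) = 8 + 1 = 9)
O(S, M) = -8 + (-9 + M)*(M + S) (O(S, M) = -8 + (S + M)*(M - 9) = -8 + (M + S)*(-9 + M) = -8 + (-9 + M)*(M + S))
q(V) = 9
q(0*3)*((38 + 338)/(-113 + O(-1, 18))) = 9*((38 + 338)/(-113 + (-8 + 18² - 9*18 - 9*(-1) + 18*(-1)))) = 9*(376/(-113 + (-8 + 324 - 162 + 9 - 18))) = 9*(376/(-113 + 145)) = 9*(376/32) = 9*(376*(1/32)) = 9*(47/4) = 423/4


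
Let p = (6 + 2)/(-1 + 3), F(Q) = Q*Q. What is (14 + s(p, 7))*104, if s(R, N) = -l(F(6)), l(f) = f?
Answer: -2288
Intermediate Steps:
F(Q) = Q**2
p = 4 (p = 8/2 = 8*(1/2) = 4)
s(R, N) = -36 (s(R, N) = -1*6**2 = -1*36 = -36)
(14 + s(p, 7))*104 = (14 - 36)*104 = -22*104 = -2288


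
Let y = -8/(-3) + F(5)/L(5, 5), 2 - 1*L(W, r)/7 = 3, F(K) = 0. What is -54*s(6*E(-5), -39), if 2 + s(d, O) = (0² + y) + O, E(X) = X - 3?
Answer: 2070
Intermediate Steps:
E(X) = -3 + X
L(W, r) = -7 (L(W, r) = 14 - 7*3 = 14 - 21 = -7)
y = 8/3 (y = -8/(-3) + 0/(-7) = -8*(-⅓) + 0*(-⅐) = 8/3 + 0 = 8/3 ≈ 2.6667)
s(d, O) = ⅔ + O (s(d, O) = -2 + ((0² + 8/3) + O) = -2 + ((0 + 8/3) + O) = -2 + (8/3 + O) = ⅔ + O)
-54*s(6*E(-5), -39) = -54*(⅔ - 39) = -54*(-115/3) = 2070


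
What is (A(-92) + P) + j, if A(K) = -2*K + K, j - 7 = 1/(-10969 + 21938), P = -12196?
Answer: -132691992/10969 ≈ -12097.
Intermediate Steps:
j = 76784/10969 (j = 7 + 1/(-10969 + 21938) = 7 + 1/10969 = 76784/10969 ≈ 7.0001)
A(K) = -K
(A(-92) + P) + j = (-1*(-92) - 12196) + 76784/10969 = (92 - 12196) + 76784/10969 = -12104 + 76784/10969 = -132691992/10969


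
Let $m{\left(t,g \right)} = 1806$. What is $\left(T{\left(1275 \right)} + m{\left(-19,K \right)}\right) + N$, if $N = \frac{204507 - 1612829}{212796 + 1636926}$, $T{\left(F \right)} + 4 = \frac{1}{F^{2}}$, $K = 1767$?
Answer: $\frac{902707049050162}{501159054375} \approx 1801.2$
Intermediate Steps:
$T{\left(F \right)} = -4 + \frac{1}{F^{2}}$
$N = - \frac{704161}{924861}$ ($N = - \frac{1408322}{1849722} = \left(-1408322\right) \frac{1}{1849722} = - \frac{704161}{924861} \approx -0.76137$)
$\left(T{\left(1275 \right)} + m{\left(-19,K \right)}\right) + N = \left(\left(-4 + \frac{1}{1625625}\right) + 1806\right) - \frac{704161}{924861} = \left(- \frac{6502499}{1625625} + 1806\right) - \frac{704161}{924861} = \frac{2929376251}{1625625} - \frac{704161}{924861} = \frac{902707049050162}{501159054375}$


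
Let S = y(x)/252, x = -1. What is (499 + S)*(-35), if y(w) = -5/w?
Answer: -628765/36 ≈ -17466.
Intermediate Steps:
S = 5/252 (S = -5/(-1)/252 = -5*(-1)*(1/252) = 5*(1/252) = 5/252 ≈ 0.019841)
(499 + S)*(-35) = (499 + 5/252)*(-35) = (125753/252)*(-35) = -628765/36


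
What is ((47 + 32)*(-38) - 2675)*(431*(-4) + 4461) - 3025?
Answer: -15540974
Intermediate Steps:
((47 + 32)*(-38) - 2675)*(431*(-4) + 4461) - 3025 = (79*(-38) - 2675)*(-1724 + 4461) - 3025 = (-3002 - 2675)*2737 - 3025 = -5677*2737 - 3025 = -15537949 - 3025 = -15540974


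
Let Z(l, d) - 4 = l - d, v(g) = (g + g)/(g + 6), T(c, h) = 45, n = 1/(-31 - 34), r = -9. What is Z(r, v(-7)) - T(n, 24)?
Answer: -64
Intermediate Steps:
n = -1/65 (n = 1/(-65) = -1/65 ≈ -0.015385)
v(g) = 2*g/(6 + g) (v(g) = (2*g)/(6 + g) = 2*g/(6 + g))
Z(l, d) = 4 + l - d (Z(l, d) = 4 + (l - d) = 4 + l - d)
Z(r, v(-7)) - T(n, 24) = (4 - 9 - 2*(-7)/(6 - 7)) - 1*45 = (4 - 9 - 2*(-7)/(-1)) - 45 = (4 - 9 - 2*(-7)*(-1)) - 45 = (4 - 9 - 1*14) - 45 = (4 - 9 - 14) - 45 = -19 - 45 = -64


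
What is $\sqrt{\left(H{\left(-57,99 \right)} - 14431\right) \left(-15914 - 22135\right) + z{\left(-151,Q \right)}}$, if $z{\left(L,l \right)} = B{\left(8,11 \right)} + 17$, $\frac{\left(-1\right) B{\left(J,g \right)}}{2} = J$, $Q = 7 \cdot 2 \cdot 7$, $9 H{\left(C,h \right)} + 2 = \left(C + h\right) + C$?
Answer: $\frac{\sqrt{4942412913}}{3} \approx 23434.0$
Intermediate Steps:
$H{\left(C,h \right)} = - \frac{2}{9} + \frac{h}{9} + \frac{2 C}{9}$ ($H{\left(C,h \right)} = - \frac{2}{9} + \frac{\left(C + h\right) + C}{9} = - \frac{2}{9} + \frac{h + 2 C}{9} = - \frac{2}{9} + \left(\frac{h}{9} + \frac{2 C}{9}\right) = - \frac{2}{9} + \frac{h}{9} + \frac{2 C}{9}$)
$Q = 98$ ($Q = 14 \cdot 7 = 98$)
$B{\left(J,g \right)} = - 2 J$
$z{\left(L,l \right)} = 1$ ($z{\left(L,l \right)} = \left(-2\right) 8 + 17 = -16 + 17 = 1$)
$\sqrt{\left(H{\left(-57,99 \right)} - 14431\right) \left(-15914 - 22135\right) + z{\left(-151,Q \right)}} = \sqrt{\left(\left(- \frac{2}{9} + \frac{1}{9} \cdot 99 + \frac{2}{9} \left(-57\right)\right) - 14431\right) \left(-15914 - 22135\right) + 1} = \sqrt{\left(\left(- \frac{2}{9} + 11 - \frac{38}{3}\right) - 14431\right) \left(-38049\right) + 1} = \sqrt{\left(- \frac{17}{9} - 14431\right) \left(-38049\right) + 1} = \sqrt{\left(- \frac{129896}{9}\right) \left(-38049\right) + 1} = \sqrt{\frac{1647470968}{3} + 1} = \sqrt{\frac{1647470971}{3}} = \frac{\sqrt{4942412913}}{3}$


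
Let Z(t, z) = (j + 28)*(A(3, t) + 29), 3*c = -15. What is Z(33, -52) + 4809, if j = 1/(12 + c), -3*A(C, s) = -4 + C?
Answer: 118325/21 ≈ 5634.5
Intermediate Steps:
c = -5 (c = (⅓)*(-15) = -5)
A(C, s) = 4/3 - C/3 (A(C, s) = -(-4 + C)/3 = 4/3 - C/3)
j = ⅐ (j = 1/(12 - 5) = 1/7 = ⅐ ≈ 0.14286)
Z(t, z) = 17336/21 (Z(t, z) = (⅐ + 28)*((4/3 - ⅓*3) + 29) = 197*((4/3 - 1) + 29)/7 = 197*(⅓ + 29)/7 = (197/7)*(88/3) = 17336/21)
Z(33, -52) + 4809 = 17336/21 + 4809 = 118325/21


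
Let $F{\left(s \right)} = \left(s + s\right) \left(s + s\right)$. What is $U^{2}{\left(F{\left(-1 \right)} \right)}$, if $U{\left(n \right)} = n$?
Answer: $16$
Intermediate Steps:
$F{\left(s \right)} = 4 s^{2}$ ($F{\left(s \right)} = 2 s 2 s = 4 s^{2}$)
$U^{2}{\left(F{\left(-1 \right)} \right)} = \left(4 \left(-1\right)^{2}\right)^{2} = \left(4 \cdot 1\right)^{2} = 4^{2} = 16$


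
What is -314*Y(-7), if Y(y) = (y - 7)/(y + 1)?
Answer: -2198/3 ≈ -732.67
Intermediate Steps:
Y(y) = (-7 + y)/(1 + y)
-314*Y(-7) = -314*(-7 - 7)/(1 - 7) = -314*(-14)/(-6) = -(-157)*(-14)/3 = -314*7/3 = -2198/3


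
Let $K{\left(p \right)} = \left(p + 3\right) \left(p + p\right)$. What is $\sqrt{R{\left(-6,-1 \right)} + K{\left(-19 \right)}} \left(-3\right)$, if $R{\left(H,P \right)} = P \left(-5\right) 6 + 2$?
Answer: $- 24 \sqrt{10} \approx -75.895$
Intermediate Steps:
$R{\left(H,P \right)} = 2 - 30 P$ ($R{\left(H,P \right)} = - 5 P 6 + 2 = - 30 P + 2 = 2 - 30 P$)
$K{\left(p \right)} = 2 p \left(3 + p\right)$ ($K{\left(p \right)} = \left(3 + p\right) 2 p = 2 p \left(3 + p\right)$)
$\sqrt{R{\left(-6,-1 \right)} + K{\left(-19 \right)}} \left(-3\right) = \sqrt{\left(2 - -30\right) + 2 \left(-19\right) \left(3 - 19\right)} \left(-3\right) = \sqrt{\left(2 + 30\right) + 2 \left(-19\right) \left(-16\right)} \left(-3\right) = \sqrt{32 + 608} \left(-3\right) = \sqrt{640} \left(-3\right) = 8 \sqrt{10} \left(-3\right) = - 24 \sqrt{10}$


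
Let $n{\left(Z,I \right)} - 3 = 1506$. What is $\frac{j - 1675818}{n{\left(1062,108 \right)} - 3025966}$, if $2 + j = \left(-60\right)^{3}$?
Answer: $\frac{1891820}{3024457} \approx 0.62551$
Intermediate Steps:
$n{\left(Z,I \right)} = 1509$ ($n{\left(Z,I \right)} = 3 + 1506 = 1509$)
$j = -216002$ ($j = -2 + \left(-60\right)^{3} = -2 - 216000 = -216002$)
$\frac{j - 1675818}{n{\left(1062,108 \right)} - 3025966} = \frac{-216002 - 1675818}{1509 - 3025966} = - \frac{1891820}{-3024457} = \left(-1891820\right) \left(- \frac{1}{3024457}\right) = \frac{1891820}{3024457}$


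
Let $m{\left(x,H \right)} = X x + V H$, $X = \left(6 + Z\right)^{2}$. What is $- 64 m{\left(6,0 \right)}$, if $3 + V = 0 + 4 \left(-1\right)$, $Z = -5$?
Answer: $-384$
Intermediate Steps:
$V = -7$ ($V = -3 + \left(0 + 4 \left(-1\right)\right) = -3 + \left(0 - 4\right) = -3 - 4 = -7$)
$X = 1$ ($X = \left(6 - 5\right)^{2} = 1^{2} = 1$)
$m{\left(x,H \right)} = x - 7 H$ ($m{\left(x,H \right)} = 1 x - 7 H = x - 7 H$)
$- 64 m{\left(6,0 \right)} = - 64 \left(6 - 0\right) = - 64 \left(6 + 0\right) = \left(-64\right) 6 = -384$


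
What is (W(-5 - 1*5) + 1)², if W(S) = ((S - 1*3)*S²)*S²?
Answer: 16899740001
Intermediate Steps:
W(S) = S⁴*(-3 + S) (W(S) = ((S - 3)*S²)*S² = ((-3 + S)*S²)*S² = (S²*(-3 + S))*S² = S⁴*(-3 + S))
(W(-5 - 1*5) + 1)² = ((-5 - 1*5)⁴*(-3 + (-5 - 1*5)) + 1)² = ((-5 - 5)⁴*(-3 + (-5 - 5)) + 1)² = ((-10)⁴*(-3 - 10) + 1)² = (10000*(-13) + 1)² = (-130000 + 1)² = (-129999)² = 16899740001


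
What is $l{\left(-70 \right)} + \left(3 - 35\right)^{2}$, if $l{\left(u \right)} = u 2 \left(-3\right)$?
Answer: $1444$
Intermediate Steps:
$l{\left(u \right)} = - 6 u$ ($l{\left(u \right)} = 2 u \left(-3\right) = - 6 u$)
$l{\left(-70 \right)} + \left(3 - 35\right)^{2} = \left(-6\right) \left(-70\right) + \left(3 - 35\right)^{2} = 420 + \left(-32\right)^{2} = 420 + 1024 = 1444$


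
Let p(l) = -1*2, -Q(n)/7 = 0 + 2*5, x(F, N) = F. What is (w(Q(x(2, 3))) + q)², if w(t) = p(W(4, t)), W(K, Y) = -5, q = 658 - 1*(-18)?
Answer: 454276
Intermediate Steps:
q = 676 (q = 658 + 18 = 676)
Q(n) = -70 (Q(n) = -7*(0 + 2*5) = -7*(0 + 10) = -7*10 = -70)
p(l) = -2
w(t) = -2
(w(Q(x(2, 3))) + q)² = (-2 + 676)² = 674² = 454276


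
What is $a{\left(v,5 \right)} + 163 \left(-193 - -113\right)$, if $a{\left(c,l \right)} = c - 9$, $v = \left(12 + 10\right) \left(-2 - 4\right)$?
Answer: $-13181$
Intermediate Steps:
$v = -132$ ($v = 22 \left(-6\right) = -132$)
$a{\left(c,l \right)} = -9 + c$
$a{\left(v,5 \right)} + 163 \left(-193 - -113\right) = \left(-9 - 132\right) + 163 \left(-193 - -113\right) = -141 + 163 \left(-193 + 113\right) = -141 + 163 \left(-80\right) = -141 - 13040 = -13181$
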